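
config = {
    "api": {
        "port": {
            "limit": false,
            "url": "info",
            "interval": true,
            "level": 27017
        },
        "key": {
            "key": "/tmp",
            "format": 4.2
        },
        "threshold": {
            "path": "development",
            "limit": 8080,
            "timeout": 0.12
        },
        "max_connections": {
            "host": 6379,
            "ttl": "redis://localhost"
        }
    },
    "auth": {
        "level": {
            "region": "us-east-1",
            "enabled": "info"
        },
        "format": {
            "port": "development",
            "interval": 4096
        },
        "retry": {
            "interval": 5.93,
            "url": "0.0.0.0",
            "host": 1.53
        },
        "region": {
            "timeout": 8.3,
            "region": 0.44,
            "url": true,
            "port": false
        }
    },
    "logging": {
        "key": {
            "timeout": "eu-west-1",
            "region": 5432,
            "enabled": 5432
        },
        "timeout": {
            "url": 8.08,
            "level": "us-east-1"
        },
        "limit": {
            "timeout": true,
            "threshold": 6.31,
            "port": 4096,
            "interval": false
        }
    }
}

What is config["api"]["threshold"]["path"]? "development"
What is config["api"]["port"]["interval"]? True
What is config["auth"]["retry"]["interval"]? 5.93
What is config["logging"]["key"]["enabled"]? 5432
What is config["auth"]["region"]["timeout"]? 8.3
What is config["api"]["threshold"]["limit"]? 8080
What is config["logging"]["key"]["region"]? 5432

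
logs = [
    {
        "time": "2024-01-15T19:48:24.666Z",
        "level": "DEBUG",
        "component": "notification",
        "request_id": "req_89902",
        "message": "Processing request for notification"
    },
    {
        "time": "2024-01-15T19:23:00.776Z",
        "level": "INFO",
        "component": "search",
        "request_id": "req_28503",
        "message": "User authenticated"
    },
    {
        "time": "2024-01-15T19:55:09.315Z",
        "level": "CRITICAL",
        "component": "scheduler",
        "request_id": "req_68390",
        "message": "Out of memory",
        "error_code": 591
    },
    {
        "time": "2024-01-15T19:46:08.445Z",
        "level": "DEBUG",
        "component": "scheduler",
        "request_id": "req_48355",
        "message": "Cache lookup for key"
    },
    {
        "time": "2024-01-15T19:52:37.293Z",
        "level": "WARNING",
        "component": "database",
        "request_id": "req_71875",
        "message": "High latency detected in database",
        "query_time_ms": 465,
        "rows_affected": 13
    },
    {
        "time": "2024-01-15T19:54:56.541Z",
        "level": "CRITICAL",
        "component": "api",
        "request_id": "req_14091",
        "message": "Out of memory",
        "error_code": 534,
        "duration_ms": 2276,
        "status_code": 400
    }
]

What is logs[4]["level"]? "WARNING"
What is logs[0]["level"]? "DEBUG"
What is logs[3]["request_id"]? "req_48355"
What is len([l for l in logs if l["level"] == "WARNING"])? 1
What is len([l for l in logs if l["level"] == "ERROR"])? 0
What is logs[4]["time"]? "2024-01-15T19:52:37.293Z"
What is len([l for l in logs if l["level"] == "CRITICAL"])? 2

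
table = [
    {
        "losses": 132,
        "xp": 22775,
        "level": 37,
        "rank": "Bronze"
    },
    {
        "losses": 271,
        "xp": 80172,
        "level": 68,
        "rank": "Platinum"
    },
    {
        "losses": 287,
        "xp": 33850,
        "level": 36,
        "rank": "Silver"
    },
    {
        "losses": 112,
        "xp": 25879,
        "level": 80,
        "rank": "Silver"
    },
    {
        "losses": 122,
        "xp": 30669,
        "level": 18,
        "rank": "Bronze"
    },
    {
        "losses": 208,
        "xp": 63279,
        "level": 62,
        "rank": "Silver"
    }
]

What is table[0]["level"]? 37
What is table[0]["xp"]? 22775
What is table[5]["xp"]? 63279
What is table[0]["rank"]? "Bronze"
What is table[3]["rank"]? "Silver"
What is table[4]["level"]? 18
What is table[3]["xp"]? 25879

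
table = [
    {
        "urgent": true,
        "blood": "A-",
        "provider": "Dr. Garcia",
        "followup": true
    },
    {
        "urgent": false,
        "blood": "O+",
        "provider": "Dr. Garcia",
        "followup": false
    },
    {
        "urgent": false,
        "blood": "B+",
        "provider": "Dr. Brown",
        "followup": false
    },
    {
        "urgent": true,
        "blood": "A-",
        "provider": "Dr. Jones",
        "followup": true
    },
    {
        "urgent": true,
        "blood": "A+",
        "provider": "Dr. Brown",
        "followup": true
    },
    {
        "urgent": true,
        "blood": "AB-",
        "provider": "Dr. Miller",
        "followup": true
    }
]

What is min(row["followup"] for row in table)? False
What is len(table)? 6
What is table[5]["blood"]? "AB-"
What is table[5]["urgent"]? True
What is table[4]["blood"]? "A+"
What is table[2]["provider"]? "Dr. Brown"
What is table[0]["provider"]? "Dr. Garcia"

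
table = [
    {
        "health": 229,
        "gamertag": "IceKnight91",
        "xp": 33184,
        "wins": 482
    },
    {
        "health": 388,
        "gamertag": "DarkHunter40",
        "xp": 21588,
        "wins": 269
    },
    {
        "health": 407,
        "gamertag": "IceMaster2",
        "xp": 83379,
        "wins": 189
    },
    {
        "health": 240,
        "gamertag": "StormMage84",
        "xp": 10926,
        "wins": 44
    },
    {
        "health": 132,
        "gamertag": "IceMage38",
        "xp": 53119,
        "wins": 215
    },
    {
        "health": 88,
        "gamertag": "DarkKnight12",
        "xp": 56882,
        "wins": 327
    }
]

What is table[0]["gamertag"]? "IceKnight91"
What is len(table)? 6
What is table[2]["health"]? 407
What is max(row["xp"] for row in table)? 83379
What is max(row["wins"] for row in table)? 482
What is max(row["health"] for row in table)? 407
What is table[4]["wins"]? 215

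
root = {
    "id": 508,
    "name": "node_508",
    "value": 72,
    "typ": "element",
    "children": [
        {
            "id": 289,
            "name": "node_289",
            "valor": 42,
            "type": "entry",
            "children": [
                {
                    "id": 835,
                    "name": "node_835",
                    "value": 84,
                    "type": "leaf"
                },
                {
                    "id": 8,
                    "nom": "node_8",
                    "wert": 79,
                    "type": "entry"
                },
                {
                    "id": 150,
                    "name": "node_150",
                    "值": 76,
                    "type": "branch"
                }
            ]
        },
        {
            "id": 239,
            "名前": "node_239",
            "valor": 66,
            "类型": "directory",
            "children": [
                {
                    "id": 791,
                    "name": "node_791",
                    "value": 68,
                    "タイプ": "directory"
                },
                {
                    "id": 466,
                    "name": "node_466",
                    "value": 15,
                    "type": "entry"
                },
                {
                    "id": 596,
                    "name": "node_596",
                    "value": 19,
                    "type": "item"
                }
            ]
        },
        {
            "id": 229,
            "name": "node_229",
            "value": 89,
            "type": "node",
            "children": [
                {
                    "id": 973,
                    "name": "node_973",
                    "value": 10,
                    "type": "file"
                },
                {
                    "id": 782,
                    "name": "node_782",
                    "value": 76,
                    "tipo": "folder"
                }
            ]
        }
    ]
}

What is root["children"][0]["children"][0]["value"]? 84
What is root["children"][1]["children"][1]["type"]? "entry"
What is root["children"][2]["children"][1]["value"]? 76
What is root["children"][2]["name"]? "node_229"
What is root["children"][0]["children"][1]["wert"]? 79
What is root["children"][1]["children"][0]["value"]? 68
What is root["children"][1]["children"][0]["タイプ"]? "directory"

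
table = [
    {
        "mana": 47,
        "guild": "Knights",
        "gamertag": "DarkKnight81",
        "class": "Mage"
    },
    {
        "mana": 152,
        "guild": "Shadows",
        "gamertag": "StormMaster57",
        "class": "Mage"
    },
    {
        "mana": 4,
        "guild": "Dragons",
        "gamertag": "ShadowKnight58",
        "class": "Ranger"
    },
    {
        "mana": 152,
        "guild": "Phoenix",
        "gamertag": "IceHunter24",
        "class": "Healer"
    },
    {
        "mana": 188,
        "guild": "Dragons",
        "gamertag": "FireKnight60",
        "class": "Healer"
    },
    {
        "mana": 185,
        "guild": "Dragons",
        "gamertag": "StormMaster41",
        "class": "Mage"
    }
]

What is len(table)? 6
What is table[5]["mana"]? 185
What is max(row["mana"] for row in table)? 188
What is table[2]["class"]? "Ranger"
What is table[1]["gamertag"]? "StormMaster57"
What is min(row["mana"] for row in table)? 4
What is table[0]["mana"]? 47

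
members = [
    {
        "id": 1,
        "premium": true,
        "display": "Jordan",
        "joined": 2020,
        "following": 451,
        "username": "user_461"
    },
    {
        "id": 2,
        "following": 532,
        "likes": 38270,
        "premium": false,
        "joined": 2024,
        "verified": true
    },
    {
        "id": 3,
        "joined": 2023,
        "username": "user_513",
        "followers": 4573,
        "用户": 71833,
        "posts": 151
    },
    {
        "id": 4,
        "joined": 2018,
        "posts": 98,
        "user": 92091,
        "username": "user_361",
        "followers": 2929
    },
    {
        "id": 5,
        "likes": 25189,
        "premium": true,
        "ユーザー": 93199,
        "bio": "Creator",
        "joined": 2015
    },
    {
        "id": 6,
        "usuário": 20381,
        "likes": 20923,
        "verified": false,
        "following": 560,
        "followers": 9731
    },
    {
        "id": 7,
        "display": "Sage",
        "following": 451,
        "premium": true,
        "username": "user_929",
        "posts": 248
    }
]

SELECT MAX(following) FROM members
560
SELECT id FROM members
[1, 2, 3, 4, 5, 6, 7]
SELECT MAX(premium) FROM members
True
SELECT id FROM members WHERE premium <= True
[1, 2, 5, 7]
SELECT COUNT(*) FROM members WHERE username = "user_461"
1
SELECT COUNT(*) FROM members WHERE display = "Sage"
1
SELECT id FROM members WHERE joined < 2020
[4, 5]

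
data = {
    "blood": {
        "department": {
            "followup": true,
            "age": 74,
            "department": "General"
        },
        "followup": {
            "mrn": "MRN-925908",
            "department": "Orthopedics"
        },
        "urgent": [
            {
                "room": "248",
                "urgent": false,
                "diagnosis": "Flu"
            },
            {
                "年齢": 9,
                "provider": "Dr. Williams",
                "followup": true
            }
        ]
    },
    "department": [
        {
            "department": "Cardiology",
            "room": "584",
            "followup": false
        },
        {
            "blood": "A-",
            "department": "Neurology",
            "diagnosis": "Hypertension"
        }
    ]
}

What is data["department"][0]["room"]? "584"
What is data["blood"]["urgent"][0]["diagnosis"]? "Flu"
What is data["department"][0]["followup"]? False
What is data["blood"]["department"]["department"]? "General"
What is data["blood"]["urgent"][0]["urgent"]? False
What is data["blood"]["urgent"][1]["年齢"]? 9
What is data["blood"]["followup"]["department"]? "Orthopedics"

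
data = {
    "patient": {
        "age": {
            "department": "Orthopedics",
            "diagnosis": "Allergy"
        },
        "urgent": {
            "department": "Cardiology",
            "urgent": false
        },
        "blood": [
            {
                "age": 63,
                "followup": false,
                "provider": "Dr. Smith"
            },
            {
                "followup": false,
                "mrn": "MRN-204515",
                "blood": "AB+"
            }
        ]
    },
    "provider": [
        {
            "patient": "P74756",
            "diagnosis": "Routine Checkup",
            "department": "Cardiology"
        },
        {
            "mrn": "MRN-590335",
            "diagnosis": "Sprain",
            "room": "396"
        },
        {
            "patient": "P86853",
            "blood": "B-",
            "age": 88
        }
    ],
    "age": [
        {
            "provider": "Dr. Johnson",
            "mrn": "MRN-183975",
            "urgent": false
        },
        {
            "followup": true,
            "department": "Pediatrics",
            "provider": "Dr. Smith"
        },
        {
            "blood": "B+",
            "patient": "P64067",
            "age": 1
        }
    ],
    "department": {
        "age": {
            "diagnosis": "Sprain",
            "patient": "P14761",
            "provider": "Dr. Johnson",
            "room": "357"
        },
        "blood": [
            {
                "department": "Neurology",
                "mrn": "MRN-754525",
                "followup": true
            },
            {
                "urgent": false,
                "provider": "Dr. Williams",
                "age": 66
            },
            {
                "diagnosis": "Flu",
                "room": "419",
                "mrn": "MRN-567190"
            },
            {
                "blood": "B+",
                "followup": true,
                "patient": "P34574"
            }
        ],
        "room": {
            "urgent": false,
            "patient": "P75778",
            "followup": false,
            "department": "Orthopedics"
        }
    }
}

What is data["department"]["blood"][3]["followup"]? True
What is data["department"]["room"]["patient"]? "P75778"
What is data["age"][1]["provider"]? "Dr. Smith"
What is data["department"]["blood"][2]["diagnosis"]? "Flu"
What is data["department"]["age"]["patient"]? "P14761"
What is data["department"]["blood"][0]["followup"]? True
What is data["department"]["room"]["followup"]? False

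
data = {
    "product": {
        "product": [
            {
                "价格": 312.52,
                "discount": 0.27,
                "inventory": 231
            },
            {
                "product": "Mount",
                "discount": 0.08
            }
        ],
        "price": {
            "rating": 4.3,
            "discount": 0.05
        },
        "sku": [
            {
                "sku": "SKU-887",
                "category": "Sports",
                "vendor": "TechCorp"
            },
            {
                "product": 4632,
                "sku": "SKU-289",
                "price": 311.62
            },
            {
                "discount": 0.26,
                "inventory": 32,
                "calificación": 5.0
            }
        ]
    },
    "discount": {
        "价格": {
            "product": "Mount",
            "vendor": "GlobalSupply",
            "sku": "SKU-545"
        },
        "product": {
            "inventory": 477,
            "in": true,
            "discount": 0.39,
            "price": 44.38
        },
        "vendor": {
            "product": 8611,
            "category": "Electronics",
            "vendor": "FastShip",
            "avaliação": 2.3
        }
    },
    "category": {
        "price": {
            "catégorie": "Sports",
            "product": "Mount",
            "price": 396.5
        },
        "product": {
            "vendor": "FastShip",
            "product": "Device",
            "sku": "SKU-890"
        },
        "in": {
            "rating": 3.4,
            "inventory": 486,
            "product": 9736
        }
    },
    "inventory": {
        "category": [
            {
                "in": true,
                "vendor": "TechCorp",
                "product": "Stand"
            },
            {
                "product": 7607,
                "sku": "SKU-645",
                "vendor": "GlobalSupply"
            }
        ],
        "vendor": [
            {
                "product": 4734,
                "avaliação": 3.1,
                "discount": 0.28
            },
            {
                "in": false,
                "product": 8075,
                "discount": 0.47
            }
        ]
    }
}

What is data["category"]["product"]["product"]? "Device"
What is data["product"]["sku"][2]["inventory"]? 32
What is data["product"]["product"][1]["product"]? "Mount"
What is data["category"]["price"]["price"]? 396.5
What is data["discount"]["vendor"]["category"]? "Electronics"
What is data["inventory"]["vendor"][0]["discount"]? 0.28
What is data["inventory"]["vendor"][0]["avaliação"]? 3.1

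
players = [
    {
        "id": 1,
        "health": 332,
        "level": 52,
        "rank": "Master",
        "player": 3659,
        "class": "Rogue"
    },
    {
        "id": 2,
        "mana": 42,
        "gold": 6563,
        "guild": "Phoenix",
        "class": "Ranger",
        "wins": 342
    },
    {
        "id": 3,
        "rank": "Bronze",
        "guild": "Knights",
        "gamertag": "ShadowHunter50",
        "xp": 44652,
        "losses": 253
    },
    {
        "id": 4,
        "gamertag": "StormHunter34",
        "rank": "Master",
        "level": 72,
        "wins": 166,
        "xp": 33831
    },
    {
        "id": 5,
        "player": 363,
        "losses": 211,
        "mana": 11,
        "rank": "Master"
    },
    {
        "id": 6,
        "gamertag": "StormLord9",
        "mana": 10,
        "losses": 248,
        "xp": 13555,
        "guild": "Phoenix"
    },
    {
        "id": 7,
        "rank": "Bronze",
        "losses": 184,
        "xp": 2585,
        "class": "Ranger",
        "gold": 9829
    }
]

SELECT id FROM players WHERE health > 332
[]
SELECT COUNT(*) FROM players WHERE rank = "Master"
3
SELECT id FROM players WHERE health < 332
[]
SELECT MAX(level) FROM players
72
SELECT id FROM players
[1, 2, 3, 4, 5, 6, 7]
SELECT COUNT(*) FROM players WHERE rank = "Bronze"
2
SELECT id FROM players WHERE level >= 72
[4]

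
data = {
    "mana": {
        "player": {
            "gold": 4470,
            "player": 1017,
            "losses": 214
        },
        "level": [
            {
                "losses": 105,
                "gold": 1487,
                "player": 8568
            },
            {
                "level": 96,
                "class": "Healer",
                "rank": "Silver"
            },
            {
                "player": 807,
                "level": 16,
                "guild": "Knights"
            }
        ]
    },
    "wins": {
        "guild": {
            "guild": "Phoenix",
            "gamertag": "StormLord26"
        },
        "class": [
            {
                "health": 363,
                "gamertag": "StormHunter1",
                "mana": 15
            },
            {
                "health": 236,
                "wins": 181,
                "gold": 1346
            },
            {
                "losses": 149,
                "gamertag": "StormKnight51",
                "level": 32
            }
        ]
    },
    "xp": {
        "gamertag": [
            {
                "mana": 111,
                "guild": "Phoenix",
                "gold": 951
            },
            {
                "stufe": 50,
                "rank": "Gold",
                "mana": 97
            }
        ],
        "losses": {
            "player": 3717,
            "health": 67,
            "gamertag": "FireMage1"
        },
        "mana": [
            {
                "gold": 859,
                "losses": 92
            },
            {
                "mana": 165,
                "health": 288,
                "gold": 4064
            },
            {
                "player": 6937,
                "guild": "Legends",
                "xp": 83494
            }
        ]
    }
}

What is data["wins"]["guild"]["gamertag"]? "StormLord26"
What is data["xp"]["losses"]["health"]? 67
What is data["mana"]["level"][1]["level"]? 96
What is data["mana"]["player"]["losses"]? 214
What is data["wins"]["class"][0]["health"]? 363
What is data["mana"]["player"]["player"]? 1017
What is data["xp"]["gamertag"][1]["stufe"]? 50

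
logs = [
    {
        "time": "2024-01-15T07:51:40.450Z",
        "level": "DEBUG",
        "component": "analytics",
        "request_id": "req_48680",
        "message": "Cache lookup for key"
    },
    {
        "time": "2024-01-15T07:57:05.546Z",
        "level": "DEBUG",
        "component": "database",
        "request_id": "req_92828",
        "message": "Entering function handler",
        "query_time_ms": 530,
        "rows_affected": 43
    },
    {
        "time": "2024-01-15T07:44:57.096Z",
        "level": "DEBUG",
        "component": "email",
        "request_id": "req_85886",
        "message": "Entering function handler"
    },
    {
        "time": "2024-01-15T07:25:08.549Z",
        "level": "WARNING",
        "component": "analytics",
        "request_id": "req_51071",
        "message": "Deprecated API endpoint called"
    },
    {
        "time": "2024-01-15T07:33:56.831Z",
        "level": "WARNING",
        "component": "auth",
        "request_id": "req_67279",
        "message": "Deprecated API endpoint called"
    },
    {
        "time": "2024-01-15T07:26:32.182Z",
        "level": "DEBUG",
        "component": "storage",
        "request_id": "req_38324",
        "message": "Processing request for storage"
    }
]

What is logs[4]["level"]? "WARNING"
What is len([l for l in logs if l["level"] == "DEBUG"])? 4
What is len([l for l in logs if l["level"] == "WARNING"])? 2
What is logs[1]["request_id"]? "req_92828"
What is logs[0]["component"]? "analytics"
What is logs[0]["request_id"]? "req_48680"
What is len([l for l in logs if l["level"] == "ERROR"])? 0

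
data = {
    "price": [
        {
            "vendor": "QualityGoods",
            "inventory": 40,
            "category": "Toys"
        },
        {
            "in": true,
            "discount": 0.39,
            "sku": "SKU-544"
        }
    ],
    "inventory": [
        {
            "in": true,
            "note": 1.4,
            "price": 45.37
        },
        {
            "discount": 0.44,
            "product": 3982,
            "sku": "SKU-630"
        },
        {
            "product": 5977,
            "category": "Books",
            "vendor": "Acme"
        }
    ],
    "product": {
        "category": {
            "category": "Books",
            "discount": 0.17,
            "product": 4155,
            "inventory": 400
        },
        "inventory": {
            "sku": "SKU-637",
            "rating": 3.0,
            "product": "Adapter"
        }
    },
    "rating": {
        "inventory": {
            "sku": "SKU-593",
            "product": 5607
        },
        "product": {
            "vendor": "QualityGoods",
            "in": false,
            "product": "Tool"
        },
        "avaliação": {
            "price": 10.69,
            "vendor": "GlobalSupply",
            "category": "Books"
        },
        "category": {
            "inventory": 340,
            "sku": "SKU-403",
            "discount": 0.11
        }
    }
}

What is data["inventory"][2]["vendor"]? "Acme"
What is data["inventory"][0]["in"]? True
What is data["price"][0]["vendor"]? "QualityGoods"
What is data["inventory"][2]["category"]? "Books"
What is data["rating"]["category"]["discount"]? 0.11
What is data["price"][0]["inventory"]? 40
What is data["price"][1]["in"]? True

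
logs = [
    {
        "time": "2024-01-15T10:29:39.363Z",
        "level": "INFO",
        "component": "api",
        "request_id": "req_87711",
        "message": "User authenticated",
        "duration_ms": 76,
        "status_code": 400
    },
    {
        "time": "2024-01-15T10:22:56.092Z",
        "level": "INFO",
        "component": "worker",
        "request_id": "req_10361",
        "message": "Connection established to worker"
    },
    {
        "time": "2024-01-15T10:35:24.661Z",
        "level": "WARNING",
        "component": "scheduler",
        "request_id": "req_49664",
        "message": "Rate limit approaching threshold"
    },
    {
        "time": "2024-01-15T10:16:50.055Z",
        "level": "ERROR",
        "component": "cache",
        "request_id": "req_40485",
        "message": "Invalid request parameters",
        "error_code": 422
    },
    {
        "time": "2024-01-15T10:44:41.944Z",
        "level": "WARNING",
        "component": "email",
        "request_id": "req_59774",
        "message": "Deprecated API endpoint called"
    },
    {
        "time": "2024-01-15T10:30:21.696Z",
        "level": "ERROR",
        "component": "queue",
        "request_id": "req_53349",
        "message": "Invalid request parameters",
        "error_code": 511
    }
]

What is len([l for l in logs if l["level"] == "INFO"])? 2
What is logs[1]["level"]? "INFO"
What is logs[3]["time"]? "2024-01-15T10:16:50.055Z"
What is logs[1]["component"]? "worker"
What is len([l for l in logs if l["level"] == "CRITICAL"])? 0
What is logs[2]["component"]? "scheduler"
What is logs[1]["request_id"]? "req_10361"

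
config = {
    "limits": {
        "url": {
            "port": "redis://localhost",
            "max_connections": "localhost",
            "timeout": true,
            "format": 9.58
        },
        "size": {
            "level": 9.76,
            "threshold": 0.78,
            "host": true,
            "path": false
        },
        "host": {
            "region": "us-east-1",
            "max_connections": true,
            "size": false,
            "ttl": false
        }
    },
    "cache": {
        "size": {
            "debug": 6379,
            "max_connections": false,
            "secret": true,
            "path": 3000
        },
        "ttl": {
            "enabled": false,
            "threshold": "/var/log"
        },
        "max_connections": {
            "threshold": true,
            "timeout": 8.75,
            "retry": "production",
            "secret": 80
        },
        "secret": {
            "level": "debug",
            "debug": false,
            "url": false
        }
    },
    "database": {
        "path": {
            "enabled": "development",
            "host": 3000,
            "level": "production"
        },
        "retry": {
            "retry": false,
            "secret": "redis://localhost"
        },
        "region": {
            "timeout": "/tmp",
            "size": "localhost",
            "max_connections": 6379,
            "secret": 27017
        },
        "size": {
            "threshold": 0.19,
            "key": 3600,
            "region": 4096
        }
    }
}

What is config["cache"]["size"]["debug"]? 6379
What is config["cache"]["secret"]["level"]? "debug"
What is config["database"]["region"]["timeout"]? "/tmp"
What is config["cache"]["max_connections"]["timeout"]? 8.75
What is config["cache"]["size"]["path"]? 3000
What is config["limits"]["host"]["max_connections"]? True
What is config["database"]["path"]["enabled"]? "development"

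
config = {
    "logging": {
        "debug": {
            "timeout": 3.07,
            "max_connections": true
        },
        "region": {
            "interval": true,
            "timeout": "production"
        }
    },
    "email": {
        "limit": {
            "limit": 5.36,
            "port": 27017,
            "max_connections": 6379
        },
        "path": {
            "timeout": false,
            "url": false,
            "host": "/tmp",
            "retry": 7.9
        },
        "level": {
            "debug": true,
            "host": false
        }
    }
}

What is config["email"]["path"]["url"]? False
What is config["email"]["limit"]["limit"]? 5.36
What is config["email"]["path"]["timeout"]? False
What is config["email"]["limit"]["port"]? 27017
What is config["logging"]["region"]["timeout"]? "production"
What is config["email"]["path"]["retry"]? 7.9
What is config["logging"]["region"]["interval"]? True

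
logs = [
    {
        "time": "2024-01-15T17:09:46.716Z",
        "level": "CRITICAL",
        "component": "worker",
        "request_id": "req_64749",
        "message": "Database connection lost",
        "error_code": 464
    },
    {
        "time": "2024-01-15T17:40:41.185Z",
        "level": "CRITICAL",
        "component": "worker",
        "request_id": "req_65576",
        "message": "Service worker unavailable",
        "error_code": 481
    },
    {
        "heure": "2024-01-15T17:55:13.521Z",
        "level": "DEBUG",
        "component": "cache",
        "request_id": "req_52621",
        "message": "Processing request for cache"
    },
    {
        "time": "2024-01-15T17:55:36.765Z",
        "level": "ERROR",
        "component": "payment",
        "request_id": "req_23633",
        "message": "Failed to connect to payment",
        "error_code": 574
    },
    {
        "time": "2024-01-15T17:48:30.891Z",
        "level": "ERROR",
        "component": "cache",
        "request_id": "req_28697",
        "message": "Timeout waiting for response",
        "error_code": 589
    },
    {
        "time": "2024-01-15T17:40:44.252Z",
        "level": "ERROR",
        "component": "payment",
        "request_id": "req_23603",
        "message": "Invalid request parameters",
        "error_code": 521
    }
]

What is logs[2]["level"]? "DEBUG"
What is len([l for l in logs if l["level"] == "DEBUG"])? 1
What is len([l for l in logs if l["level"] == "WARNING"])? 0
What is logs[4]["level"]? "ERROR"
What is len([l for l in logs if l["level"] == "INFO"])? 0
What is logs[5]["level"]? "ERROR"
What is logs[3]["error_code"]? 574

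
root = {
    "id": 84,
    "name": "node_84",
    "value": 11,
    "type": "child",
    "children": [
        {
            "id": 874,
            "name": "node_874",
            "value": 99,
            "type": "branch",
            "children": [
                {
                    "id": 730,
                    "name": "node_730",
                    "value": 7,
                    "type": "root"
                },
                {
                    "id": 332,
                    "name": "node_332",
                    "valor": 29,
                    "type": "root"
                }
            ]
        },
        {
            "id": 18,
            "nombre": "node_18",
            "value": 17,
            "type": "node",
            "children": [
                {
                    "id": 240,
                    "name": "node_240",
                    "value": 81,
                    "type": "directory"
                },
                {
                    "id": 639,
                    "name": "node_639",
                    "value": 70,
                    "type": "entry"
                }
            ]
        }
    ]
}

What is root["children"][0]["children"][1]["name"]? "node_332"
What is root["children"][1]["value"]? 17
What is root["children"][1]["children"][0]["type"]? "directory"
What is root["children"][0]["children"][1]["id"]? 332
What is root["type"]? "child"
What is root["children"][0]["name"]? "node_874"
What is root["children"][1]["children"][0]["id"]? 240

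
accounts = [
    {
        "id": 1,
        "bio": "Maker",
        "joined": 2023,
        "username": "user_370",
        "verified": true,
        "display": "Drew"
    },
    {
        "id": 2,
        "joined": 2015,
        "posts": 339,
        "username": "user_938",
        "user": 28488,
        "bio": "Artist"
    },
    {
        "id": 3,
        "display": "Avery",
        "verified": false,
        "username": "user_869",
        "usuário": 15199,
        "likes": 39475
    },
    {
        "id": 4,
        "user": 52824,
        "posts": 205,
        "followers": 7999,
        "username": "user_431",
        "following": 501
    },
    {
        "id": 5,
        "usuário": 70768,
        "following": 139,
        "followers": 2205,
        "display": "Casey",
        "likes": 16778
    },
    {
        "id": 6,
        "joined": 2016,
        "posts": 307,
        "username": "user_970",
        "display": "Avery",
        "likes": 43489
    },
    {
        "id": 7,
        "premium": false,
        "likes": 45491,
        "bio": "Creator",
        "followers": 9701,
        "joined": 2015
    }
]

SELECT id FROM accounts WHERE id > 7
[]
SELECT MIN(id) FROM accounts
1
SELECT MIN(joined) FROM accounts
2015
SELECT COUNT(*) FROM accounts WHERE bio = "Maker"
1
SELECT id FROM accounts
[1, 2, 3, 4, 5, 6, 7]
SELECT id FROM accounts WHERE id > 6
[7]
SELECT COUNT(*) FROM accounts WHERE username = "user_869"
1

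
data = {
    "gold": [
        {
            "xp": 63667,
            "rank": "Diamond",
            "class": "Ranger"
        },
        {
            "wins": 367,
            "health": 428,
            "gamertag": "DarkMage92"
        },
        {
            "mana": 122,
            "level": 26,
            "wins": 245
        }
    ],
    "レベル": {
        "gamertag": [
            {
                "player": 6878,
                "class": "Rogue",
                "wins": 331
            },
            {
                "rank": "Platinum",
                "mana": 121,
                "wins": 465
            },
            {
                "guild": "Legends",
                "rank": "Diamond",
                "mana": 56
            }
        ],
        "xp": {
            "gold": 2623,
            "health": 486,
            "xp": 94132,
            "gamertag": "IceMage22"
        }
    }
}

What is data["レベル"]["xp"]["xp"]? 94132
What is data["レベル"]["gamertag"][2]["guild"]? "Legends"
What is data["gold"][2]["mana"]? 122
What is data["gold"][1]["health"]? 428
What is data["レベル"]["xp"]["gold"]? 2623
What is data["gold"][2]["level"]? 26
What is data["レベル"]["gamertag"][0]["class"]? "Rogue"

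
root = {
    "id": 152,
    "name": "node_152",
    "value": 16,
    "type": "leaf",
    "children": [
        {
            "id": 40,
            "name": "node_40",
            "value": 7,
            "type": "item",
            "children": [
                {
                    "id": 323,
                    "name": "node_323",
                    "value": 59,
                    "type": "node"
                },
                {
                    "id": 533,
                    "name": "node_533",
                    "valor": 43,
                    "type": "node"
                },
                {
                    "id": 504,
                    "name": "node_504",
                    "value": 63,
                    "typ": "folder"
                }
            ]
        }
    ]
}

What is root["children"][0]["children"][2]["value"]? 63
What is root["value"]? 16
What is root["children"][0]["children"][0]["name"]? "node_323"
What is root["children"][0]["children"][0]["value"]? 59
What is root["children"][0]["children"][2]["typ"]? "folder"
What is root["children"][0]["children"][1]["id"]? 533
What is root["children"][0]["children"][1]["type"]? "node"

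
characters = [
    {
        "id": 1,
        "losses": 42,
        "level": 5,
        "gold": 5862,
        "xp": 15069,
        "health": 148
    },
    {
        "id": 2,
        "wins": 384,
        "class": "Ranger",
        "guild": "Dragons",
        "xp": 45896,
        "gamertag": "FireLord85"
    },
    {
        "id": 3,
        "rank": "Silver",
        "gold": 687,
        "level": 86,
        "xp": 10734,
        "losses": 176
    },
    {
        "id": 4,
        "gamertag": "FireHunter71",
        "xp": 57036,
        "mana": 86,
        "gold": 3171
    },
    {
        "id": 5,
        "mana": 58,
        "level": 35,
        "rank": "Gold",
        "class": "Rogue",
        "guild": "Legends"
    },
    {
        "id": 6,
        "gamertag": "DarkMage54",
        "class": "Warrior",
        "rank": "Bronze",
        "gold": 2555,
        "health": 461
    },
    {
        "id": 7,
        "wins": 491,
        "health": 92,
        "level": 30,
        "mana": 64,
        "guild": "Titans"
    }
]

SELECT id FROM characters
[1, 2, 3, 4, 5, 6, 7]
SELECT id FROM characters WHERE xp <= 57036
[1, 2, 3, 4]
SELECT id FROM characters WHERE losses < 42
[]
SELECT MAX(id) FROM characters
7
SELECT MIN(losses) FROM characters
42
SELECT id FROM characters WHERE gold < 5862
[3, 4, 6]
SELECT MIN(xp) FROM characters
10734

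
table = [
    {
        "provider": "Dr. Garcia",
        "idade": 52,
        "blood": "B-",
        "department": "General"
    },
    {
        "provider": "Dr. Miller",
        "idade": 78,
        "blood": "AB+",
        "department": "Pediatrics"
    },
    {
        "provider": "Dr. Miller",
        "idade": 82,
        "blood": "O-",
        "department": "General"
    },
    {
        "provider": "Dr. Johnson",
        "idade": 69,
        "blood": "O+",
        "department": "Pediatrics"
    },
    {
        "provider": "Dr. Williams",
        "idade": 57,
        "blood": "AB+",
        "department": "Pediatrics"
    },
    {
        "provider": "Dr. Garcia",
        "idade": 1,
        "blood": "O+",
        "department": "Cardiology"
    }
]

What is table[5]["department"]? "Cardiology"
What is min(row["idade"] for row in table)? 1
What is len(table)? 6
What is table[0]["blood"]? "B-"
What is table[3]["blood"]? "O+"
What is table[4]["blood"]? "AB+"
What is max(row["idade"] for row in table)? 82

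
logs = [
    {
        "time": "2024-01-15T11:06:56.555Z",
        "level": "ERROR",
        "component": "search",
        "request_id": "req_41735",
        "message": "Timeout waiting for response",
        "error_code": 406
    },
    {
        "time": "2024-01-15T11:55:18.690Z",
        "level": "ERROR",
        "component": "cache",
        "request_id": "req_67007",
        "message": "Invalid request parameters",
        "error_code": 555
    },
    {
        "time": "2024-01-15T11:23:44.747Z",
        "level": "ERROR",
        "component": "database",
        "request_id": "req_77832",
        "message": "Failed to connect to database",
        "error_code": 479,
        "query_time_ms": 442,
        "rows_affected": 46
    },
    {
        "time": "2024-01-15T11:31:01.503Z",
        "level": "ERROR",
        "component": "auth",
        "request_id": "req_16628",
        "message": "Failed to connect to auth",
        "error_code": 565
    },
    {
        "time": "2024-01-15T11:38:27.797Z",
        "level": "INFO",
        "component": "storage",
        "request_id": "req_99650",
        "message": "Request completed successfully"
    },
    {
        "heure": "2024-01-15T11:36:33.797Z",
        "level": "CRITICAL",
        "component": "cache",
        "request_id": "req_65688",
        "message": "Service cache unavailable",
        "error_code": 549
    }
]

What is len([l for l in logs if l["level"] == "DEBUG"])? 0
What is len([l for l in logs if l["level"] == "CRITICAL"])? 1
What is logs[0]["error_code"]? 406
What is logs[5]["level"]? "CRITICAL"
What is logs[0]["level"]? "ERROR"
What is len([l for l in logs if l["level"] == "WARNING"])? 0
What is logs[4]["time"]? "2024-01-15T11:38:27.797Z"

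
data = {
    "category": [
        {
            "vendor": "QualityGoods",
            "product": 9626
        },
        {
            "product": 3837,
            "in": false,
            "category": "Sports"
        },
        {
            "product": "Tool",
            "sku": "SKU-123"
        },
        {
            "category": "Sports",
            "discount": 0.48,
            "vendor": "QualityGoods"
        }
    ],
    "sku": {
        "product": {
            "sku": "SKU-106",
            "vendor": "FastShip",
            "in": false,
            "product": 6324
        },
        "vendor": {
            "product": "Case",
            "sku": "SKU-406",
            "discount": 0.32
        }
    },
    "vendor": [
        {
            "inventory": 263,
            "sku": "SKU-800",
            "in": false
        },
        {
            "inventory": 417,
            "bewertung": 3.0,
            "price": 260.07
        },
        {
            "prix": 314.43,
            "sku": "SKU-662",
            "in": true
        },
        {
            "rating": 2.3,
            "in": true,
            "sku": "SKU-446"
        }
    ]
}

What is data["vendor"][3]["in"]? True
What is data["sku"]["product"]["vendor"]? "FastShip"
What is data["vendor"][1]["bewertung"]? 3.0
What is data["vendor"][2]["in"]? True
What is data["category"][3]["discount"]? 0.48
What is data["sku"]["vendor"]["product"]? "Case"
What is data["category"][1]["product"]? 3837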